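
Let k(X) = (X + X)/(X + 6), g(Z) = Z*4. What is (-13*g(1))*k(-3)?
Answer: 104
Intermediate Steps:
g(Z) = 4*Z
k(X) = 2*X/(6 + X) (k(X) = (2*X)/(6 + X) = 2*X/(6 + X))
(-13*g(1))*k(-3) = (-52)*(2*(-3)/(6 - 3)) = (-13*4)*(2*(-3)/3) = -104*(-3)/3 = -52*(-2) = 104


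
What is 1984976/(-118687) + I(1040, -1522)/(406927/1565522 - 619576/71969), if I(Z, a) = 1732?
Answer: -25028128218682220296/111645742922365983 ≈ -224.17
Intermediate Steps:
1984976/(-118687) + I(1040, -1522)/(406927/1565522 - 619576/71969) = 1984976/(-118687) + 1732/(406927/1565522 - 619576/71969) = 1984976*(-1/118687) + 1732/(406927*(1/1565522) - 619576*1/71969) = -1984976/118687 + 1732/(406927/1565522 - 619576/71969) = -1984976/118687 + 1732/(-940673729409/112669052818) = -1984976/118687 + 1732*(-112669052818/940673729409) = -1984976/118687 - 195142799480776/940673729409 = -25028128218682220296/111645742922365983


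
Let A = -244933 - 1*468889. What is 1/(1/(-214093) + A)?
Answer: -214093/152824293447 ≈ -1.4009e-6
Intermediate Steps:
A = -713822 (A = -244933 - 468889 = -713822)
1/(1/(-214093) + A) = 1/(1/(-214093) - 713822) = 1/(-1/214093 - 713822) = 1/(-152824293447/214093) = -214093/152824293447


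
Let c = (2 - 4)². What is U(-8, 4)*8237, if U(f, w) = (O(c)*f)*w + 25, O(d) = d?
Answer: -848411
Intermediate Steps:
c = 4 (c = (-2)² = 4)
U(f, w) = 25 + 4*f*w (U(f, w) = (4*f)*w + 25 = 4*f*w + 25 = 25 + 4*f*w)
U(-8, 4)*8237 = (25 + 4*(-8)*4)*8237 = (25 - 128)*8237 = -103*8237 = -848411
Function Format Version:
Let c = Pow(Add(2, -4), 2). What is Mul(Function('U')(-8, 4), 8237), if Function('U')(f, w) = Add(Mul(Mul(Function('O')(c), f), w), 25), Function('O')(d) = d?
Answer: -848411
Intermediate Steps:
c = 4 (c = Pow(-2, 2) = 4)
Function('U')(f, w) = Add(25, Mul(4, f, w)) (Function('U')(f, w) = Add(Mul(Mul(4, f), w), 25) = Add(Mul(4, f, w), 25) = Add(25, Mul(4, f, w)))
Mul(Function('U')(-8, 4), 8237) = Mul(Add(25, Mul(4, -8, 4)), 8237) = Mul(Add(25, -128), 8237) = Mul(-103, 8237) = -848411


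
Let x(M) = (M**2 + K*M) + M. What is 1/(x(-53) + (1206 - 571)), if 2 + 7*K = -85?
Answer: 7/28348 ≈ 0.00024693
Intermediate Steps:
K = -87/7 (K = -2/7 + (1/7)*(-85) = -2/7 - 85/7 = -87/7 ≈ -12.429)
x(M) = M**2 - 80*M/7 (x(M) = (M**2 - 87*M/7) + M = M**2 - 80*M/7)
1/(x(-53) + (1206 - 571)) = 1/((1/7)*(-53)*(-80 + 7*(-53)) + (1206 - 571)) = 1/((1/7)*(-53)*(-80 - 371) + 635) = 1/((1/7)*(-53)*(-451) + 635) = 1/(23903/7 + 635) = 1/(28348/7) = 7/28348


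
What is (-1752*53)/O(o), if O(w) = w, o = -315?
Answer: 30952/105 ≈ 294.78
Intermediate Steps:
(-1752*53)/O(o) = -1752*53/(-315) = -92856*(-1/315) = 30952/105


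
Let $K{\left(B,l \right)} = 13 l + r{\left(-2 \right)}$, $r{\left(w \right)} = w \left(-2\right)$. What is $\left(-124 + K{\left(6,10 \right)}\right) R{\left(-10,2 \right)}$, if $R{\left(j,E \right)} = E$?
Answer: $20$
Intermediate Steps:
$r{\left(w \right)} = - 2 w$
$K{\left(B,l \right)} = 4 + 13 l$ ($K{\left(B,l \right)} = 13 l - -4 = 13 l + 4 = 4 + 13 l$)
$\left(-124 + K{\left(6,10 \right)}\right) R{\left(-10,2 \right)} = \left(-124 + \left(4 + 13 \cdot 10\right)\right) 2 = \left(-124 + \left(4 + 130\right)\right) 2 = \left(-124 + 134\right) 2 = 10 \cdot 2 = 20$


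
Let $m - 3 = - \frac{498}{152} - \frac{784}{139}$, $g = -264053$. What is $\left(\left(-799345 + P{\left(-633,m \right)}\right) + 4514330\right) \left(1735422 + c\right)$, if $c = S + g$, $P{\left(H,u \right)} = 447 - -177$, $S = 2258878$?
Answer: $13860139325423$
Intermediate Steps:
$m = - \frac{62503}{10564}$ ($m = 3 - \left(\frac{249}{76} + \frac{784}{139}\right) = 3 - \frac{94195}{10564} = - \frac{62503}{10564} \approx -5.9166$)
$P{\left(H,u \right)} = 624$ ($P{\left(H,u \right)} = 447 + 177 = 624$)
$c = 1994825$ ($c = 2258878 - 264053 = 1994825$)
$\left(\left(-799345 + P{\left(-633,m \right)}\right) + 4514330\right) \left(1735422 + c\right) = \left(\left(-799345 + 624\right) + 4514330\right) \left(1735422 + 1994825\right) = \left(-798721 + 4514330\right) 3730247 = 3715609 \cdot 3730247 = 13860139325423$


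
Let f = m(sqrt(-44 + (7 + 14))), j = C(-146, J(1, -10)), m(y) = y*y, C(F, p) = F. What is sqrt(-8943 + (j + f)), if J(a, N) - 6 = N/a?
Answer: 2*I*sqrt(2278) ≈ 95.457*I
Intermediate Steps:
J(a, N) = 6 + N/a
m(y) = y**2
j = -146
f = -23 (f = (sqrt(-44 + (7 + 14)))**2 = (sqrt(-44 + 21))**2 = (sqrt(-23))**2 = (I*sqrt(23))**2 = -23)
sqrt(-8943 + (j + f)) = sqrt(-8943 + (-146 - 23)) = sqrt(-8943 - 169) = sqrt(-9112) = 2*I*sqrt(2278)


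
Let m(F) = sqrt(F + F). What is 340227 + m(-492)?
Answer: 340227 + 2*I*sqrt(246) ≈ 3.4023e+5 + 31.369*I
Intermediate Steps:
m(F) = sqrt(2)*sqrt(F) (m(F) = sqrt(2*F) = sqrt(2)*sqrt(F))
340227 + m(-492) = 340227 + sqrt(2)*sqrt(-492) = 340227 + sqrt(2)*(2*I*sqrt(123)) = 340227 + 2*I*sqrt(246)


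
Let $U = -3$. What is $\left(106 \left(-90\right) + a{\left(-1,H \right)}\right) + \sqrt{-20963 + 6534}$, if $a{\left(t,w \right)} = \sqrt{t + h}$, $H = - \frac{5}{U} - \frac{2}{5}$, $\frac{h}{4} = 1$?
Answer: $-9540 + \sqrt{3} + i \sqrt{14429} \approx -9538.3 + 120.12 i$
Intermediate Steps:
$h = 4$ ($h = 4 \cdot 1 = 4$)
$H = \frac{19}{15}$ ($H = - \frac{5}{-3} - \frac{2}{5} = \left(-5\right) \left(- \frac{1}{3}\right) - \frac{2}{5} = \frac{5}{3} - \frac{2}{5} = \frac{19}{15} \approx 1.2667$)
$a{\left(t,w \right)} = \sqrt{4 + t}$ ($a{\left(t,w \right)} = \sqrt{t + 4} = \sqrt{4 + t}$)
$\left(106 \left(-90\right) + a{\left(-1,H \right)}\right) + \sqrt{-20963 + 6534} = \left(106 \left(-90\right) + \sqrt{4 - 1}\right) + \sqrt{-20963 + 6534} = \left(-9540 + \sqrt{3}\right) + \sqrt{-14429} = \left(-9540 + \sqrt{3}\right) + i \sqrt{14429} = -9540 + \sqrt{3} + i \sqrt{14429}$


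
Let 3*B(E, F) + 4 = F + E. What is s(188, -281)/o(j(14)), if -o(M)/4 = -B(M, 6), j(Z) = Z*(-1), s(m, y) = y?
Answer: 281/16 ≈ 17.563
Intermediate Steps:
B(E, F) = -4/3 + E/3 + F/3 (B(E, F) = -4/3 + (F + E)/3 = -4/3 + (E + F)/3 = -4/3 + (E/3 + F/3) = -4/3 + E/3 + F/3)
j(Z) = -Z
o(M) = 8/3 + 4*M/3 (o(M) = -(-4)*(-4/3 + M/3 + (⅓)*6) = -(-4)*(-4/3 + M/3 + 2) = -(-4)*(⅔ + M/3) = -4*(-⅔ - M/3) = 8/3 + 4*M/3)
s(188, -281)/o(j(14)) = -281/(8/3 + 4*(-1*14)/3) = -281/(8/3 + (4/3)*(-14)) = -281/(8/3 - 56/3) = -281/(-16) = -281*(-1/16) = 281/16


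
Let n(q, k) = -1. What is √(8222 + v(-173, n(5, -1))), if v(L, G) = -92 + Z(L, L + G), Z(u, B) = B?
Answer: 6*√221 ≈ 89.196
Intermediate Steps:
v(L, G) = -92 + G + L (v(L, G) = -92 + (L + G) = -92 + (G + L) = -92 + G + L)
√(8222 + v(-173, n(5, -1))) = √(8222 + (-92 - 1 - 173)) = √(8222 - 266) = √7956 = 6*√221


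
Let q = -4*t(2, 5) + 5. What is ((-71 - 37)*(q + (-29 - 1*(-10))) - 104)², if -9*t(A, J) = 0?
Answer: 1982464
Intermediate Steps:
t(A, J) = 0 (t(A, J) = -⅑*0 = 0)
q = 5 (q = -4*0 + 5 = 0 + 5 = 5)
((-71 - 37)*(q + (-29 - 1*(-10))) - 104)² = ((-71 - 37)*(5 + (-29 - 1*(-10))) - 104)² = (-108*(5 + (-29 + 10)) - 104)² = (-108*(5 - 19) - 104)² = (-108*(-14) - 104)² = (1512 - 104)² = 1408² = 1982464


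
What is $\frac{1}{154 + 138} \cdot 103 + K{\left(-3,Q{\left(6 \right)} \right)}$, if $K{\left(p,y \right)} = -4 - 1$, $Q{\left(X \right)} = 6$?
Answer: $- \frac{1357}{292} \approx -4.6473$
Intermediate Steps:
$K{\left(p,y \right)} = -5$ ($K{\left(p,y \right)} = -4 - 1 = -5$)
$\frac{1}{154 + 138} \cdot 103 + K{\left(-3,Q{\left(6 \right)} \right)} = \frac{1}{154 + 138} \cdot 103 - 5 = \frac{1}{292} \cdot 103 - 5 = \frac{103}{292} - 5 = - \frac{1357}{292}$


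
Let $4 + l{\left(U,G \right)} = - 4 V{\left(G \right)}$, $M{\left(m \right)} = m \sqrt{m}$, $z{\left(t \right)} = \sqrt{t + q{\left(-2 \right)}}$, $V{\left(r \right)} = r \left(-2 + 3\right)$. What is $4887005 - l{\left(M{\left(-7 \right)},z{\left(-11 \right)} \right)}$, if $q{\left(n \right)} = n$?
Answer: $4887009 + 4 i \sqrt{13} \approx 4.887 \cdot 10^{6} + 14.422 i$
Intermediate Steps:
$V{\left(r \right)} = r$ ($V{\left(r \right)} = r 1 = r$)
$z{\left(t \right)} = \sqrt{-2 + t}$ ($z{\left(t \right)} = \sqrt{t - 2} = \sqrt{-2 + t}$)
$M{\left(m \right)} = m^{\frac{3}{2}}$
$l{\left(U,G \right)} = -4 - 4 G$
$4887005 - l{\left(M{\left(-7 \right)},z{\left(-11 \right)} \right)} = 4887005 - \left(-4 - 4 \sqrt{-2 - 11}\right) = 4887005 - \left(-4 - 4 \sqrt{-13}\right) = 4887005 - \left(-4 - 4 i \sqrt{13}\right) = 4887005 + \left(4 + 4 i \sqrt{13}\right) = 4887009 + 4 i \sqrt{13}$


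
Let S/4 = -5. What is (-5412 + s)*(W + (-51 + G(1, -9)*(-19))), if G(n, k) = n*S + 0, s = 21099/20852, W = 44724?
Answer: -391025123925/1604 ≈ -2.4378e+8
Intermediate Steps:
s = 1623/1604 (s = 21099*(1/20852) = 1623/1604 ≈ 1.0118)
S = -20 (S = 4*(-5) = -20)
G(n, k) = -20*n (G(n, k) = n*(-20) + 0 = -20*n + 0 = -20*n)
(-5412 + s)*(W + (-51 + G(1, -9)*(-19))) = (-5412 + 1623/1604)*(44724 + (-51 - 20*1*(-19))) = -8679225*(44724 + (-51 - 20*(-19)))/1604 = -8679225*(44724 + (-51 + 380))/1604 = -8679225*(44724 + 329)/1604 = -8679225/1604*45053 = -391025123925/1604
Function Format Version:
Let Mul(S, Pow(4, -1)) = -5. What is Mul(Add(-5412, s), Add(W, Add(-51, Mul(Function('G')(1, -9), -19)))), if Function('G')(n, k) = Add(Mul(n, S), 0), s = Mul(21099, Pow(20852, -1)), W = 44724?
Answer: Rational(-391025123925, 1604) ≈ -2.4378e+8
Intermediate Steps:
s = Rational(1623, 1604) (s = Mul(21099, Rational(1, 20852)) = Rational(1623, 1604) ≈ 1.0118)
S = -20 (S = Mul(4, -5) = -20)
Function('G')(n, k) = Mul(-20, n) (Function('G')(n, k) = Add(Mul(n, -20), 0) = Add(Mul(-20, n), 0) = Mul(-20, n))
Mul(Add(-5412, s), Add(W, Add(-51, Mul(Function('G')(1, -9), -19)))) = Mul(Add(-5412, Rational(1623, 1604)), Add(44724, Add(-51, Mul(Mul(-20, 1), -19)))) = Mul(Rational(-8679225, 1604), Add(44724, Add(-51, Mul(-20, -19)))) = Mul(Rational(-8679225, 1604), Add(44724, Add(-51, 380))) = Mul(Rational(-8679225, 1604), Add(44724, 329)) = Mul(Rational(-8679225, 1604), 45053) = Rational(-391025123925, 1604)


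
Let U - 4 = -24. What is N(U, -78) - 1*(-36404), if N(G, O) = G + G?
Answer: 36364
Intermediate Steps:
U = -20 (U = 4 - 24 = -20)
N(G, O) = 2*G
N(U, -78) - 1*(-36404) = 2*(-20) - 1*(-36404) = -40 + 36404 = 36364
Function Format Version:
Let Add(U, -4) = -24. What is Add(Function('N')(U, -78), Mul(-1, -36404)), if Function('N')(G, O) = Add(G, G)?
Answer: 36364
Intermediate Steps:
U = -20 (U = Add(4, -24) = -20)
Function('N')(G, O) = Mul(2, G)
Add(Function('N')(U, -78), Mul(-1, -36404)) = Add(Mul(2, -20), Mul(-1, -36404)) = Add(-40, 36404) = 36364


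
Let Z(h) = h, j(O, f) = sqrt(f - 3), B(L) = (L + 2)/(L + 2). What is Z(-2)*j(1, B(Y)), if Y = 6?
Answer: -2*I*sqrt(2) ≈ -2.8284*I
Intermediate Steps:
B(L) = 1 (B(L) = (2 + L)/(2 + L) = 1)
j(O, f) = sqrt(-3 + f)
Z(-2)*j(1, B(Y)) = -2*sqrt(-3 + 1) = -2*I*sqrt(2)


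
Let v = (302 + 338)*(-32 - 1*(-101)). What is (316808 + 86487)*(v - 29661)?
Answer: 5847374205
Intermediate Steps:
v = 44160 (v = 640*(-32 + 101) = 640*69 = 44160)
(316808 + 86487)*(v - 29661) = (316808 + 86487)*(44160 - 29661) = 403295*14499 = 5847374205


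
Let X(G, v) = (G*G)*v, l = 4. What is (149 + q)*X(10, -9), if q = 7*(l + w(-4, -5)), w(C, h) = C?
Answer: -134100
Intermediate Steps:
X(G, v) = v*G² (X(G, v) = G²*v = v*G²)
q = 0 (q = 7*(4 - 4) = 7*0 = 0)
(149 + q)*X(10, -9) = (149 + 0)*(-9*10²) = 149*(-9*100) = 149*(-900) = -134100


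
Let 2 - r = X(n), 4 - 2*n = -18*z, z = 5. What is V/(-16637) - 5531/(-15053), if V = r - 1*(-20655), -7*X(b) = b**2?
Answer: -1565766095/1753057327 ≈ -0.89316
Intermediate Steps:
n = 47 (n = 2 - (-9)*5 = 2 - 1/2*(-90) = 2 + 45 = 47)
X(b) = -b**2/7
r = 2223/7 (r = 2 - (-1)*47**2/7 = 2 - (-1)*2209/7 = 2 - 1*(-2209/7) = 2 + 2209/7 = 2223/7 ≈ 317.57)
V = 146808/7 (V = 2223/7 - 1*(-20655) = 2223/7 + 20655 = 146808/7 ≈ 20973.)
V/(-16637) - 5531/(-15053) = (146808/7)/(-16637) - 5531/(-15053) = (146808/7)*(-1/16637) - 5531*(-1/15053) = -146808/116459 + 5531/15053 = -1565766095/1753057327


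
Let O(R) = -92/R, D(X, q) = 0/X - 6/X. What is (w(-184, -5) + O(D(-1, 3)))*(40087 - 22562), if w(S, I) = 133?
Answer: 6186325/3 ≈ 2.0621e+6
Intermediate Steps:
D(X, q) = -6/X (D(X, q) = 0 - 6/X = -6/X)
(w(-184, -5) + O(D(-1, 3)))*(40087 - 22562) = (133 - 92/((-6/(-1))))*(40087 - 22562) = (133 - 92/((-6*(-1))))*17525 = (133 - 92/6)*17525 = (133 - 92*⅙)*17525 = (133 - 46/3)*17525 = (353/3)*17525 = 6186325/3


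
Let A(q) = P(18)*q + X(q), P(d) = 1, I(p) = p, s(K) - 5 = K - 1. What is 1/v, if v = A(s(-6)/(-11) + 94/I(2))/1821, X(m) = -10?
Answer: 20031/409 ≈ 48.976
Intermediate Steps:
s(K) = 4 + K (s(K) = 5 + (K - 1) = 5 + (-1 + K) = 4 + K)
A(q) = -10 + q (A(q) = 1*q - 10 = q - 10 = -10 + q)
v = 409/20031 (v = (-10 + ((4 - 6)/(-11) + 94/2))/1821 = (-10 + (-2*(-1/11) + 94*(1/2)))*(1/1821) = (-10 + (2/11 + 47))*(1/1821) = (-10 + 519/11)*(1/1821) = (409/11)*(1/1821) = 409/20031 ≈ 0.020418)
1/v = 1/(409/20031) = 20031/409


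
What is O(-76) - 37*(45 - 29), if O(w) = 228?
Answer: -364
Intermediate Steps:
O(-76) - 37*(45 - 29) = 228 - 37*(45 - 29) = 228 - 37*16 = 228 - 1*592 = 228 - 592 = -364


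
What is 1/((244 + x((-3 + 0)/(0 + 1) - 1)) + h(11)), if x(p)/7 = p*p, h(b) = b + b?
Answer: 1/378 ≈ 0.0026455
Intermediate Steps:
h(b) = 2*b
x(p) = 7*p² (x(p) = 7*(p*p) = 7*p²)
1/((244 + x((-3 + 0)/(0 + 1) - 1)) + h(11)) = 1/((244 + 7*((-3 + 0)/(0 + 1) - 1)²) + 2*11) = 1/((244 + 7*(-3/1 - 1)²) + 22) = 1/((244 + 7*(-3*1 - 1)²) + 22) = 1/((244 + 7*(-3 - 1)²) + 22) = 1/((244 + 7*(-4)²) + 22) = 1/((244 + 7*16) + 22) = 1/((244 + 112) + 22) = 1/(356 + 22) = 1/378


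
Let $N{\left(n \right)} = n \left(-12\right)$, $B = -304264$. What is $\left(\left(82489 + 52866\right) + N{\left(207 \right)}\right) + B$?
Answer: $-171393$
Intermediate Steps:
$N{\left(n \right)} = - 12 n$
$\left(\left(82489 + 52866\right) + N{\left(207 \right)}\right) + B = \left(\left(82489 + 52866\right) - 2484\right) - 304264 = \left(135355 - 2484\right) - 304264 = 132871 - 304264 = -171393$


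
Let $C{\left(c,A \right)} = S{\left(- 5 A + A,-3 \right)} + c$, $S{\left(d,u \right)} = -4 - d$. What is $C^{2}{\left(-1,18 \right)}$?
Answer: $4489$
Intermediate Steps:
$C{\left(c,A \right)} = -4 + c + 4 A$ ($C{\left(c,A \right)} = \left(-4 - \left(- 5 A + A\right)\right) + c = \left(-4 - - 4 A\right) + c = \left(-4 + 4 A\right) + c = -4 + c + 4 A$)
$C^{2}{\left(-1,18 \right)} = \left(-4 - 1 + 4 \cdot 18\right)^{2} = \left(-4 - 1 + 72\right)^{2} = 67^{2} = 4489$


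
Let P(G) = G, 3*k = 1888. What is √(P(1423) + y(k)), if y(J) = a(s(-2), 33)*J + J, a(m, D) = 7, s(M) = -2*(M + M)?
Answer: √58119/3 ≈ 80.360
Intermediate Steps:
s(M) = -4*M
k = 1888/3 (k = (⅓)*1888 = 1888/3 ≈ 629.33)
y(J) = 8*J (y(J) = 7*J + J = 8*J)
√(P(1423) + y(k)) = √(1423 + 8*(1888/3)) = √(1423 + 15104/3) = √(19373/3) = √58119/3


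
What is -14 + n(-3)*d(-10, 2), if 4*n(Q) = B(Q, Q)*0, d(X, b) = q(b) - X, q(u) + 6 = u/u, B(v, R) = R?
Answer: -14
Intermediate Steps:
q(u) = -5 (q(u) = -6 + u/u = -6 + 1 = -5)
d(X, b) = -5 - X
n(Q) = 0 (n(Q) = (Q*0)/4 = (¼)*0 = 0)
-14 + n(-3)*d(-10, 2) = -14 + 0*(-5 - 1*(-10)) = -14 + 0*(-5 + 10) = -14 + 0*5 = -14 + 0 = -14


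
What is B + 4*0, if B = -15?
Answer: -15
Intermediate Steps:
B + 4*0 = -15 + 4*0 = -15 + 0 = -15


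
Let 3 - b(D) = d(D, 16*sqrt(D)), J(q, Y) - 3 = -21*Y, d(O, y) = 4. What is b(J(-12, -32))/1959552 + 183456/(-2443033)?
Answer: -359494014745/4787250201216 ≈ -0.075094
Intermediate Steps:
J(q, Y) = 3 - 21*Y
b(D) = -1 (b(D) = 3 - 1*4 = 3 - 4 = -1)
b(J(-12, -32))/1959552 + 183456/(-2443033) = -1/1959552 + 183456/(-2443033) = -1*1/1959552 + 183456*(-1/2443033) = -1/1959552 - 183456/2443033 = -359494014745/4787250201216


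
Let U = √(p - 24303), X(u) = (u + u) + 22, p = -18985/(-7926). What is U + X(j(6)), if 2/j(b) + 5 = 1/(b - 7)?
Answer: 64/3 + I*√1526599856118/7926 ≈ 21.333 + 155.89*I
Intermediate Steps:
j(b) = 2/(-5 + 1/(-7 + b)) (j(b) = 2/(-5 + 1/(b - 7)) = 2/(-5 + 1/(-7 + b)))
p = 18985/7926 (p = -18985*(-1/7926) = 18985/7926 ≈ 2.3953)
X(u) = 22 + 2*u (X(u) = 2*u + 22 = 22 + 2*u)
U = I*√1526599856118/7926 (U = √(18985/7926 - 24303) = √(-192606593/7926) = I*√1526599856118/7926 ≈ 155.89*I)
U + X(j(6)) = I*√1526599856118/7926 + (22 + 2*(2*(7 - 1*6)/(-36 + 5*6))) = I*√1526599856118/7926 + (22 + 2*(2*(7 - 6)/(-36 + 30))) = I*√1526599856118/7926 + (22 + 2*(2*1/(-6))) = I*√1526599856118/7926 + (22 + 2*(2*(-⅙)*1)) = I*√1526599856118/7926 + (22 + 2*(-⅓)) = I*√1526599856118/7926 + (22 - ⅔) = I*√1526599856118/7926 + 64/3 = 64/3 + I*√1526599856118/7926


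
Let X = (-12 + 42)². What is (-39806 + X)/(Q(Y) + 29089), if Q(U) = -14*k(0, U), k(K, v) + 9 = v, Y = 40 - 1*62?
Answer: -38906/29523 ≈ -1.3178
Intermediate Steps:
Y = -22 (Y = 40 - 62 = -22)
X = 900 (X = 30² = 900)
k(K, v) = -9 + v
Q(U) = 126 - 14*U (Q(U) = -14*(-9 + U) = 126 - 14*U)
(-39806 + X)/(Q(Y) + 29089) = (-39806 + 900)/((126 - 14*(-22)) + 29089) = -38906/((126 + 308) + 29089) = -38906/(434 + 29089) = -38906/29523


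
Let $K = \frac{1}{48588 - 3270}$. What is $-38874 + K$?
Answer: $- \frac{1761691931}{45318} \approx -38874.0$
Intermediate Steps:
$K = \frac{1}{45318} \approx 2.2066 \cdot 10^{-5}$
$-38874 + K = -38874 + \frac{1}{45318} = - \frac{1761691931}{45318}$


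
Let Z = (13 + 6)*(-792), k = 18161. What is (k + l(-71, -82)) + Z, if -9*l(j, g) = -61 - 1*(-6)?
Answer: 28072/9 ≈ 3119.1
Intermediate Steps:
l(j, g) = 55/9 (l(j, g) = -(-61 - 1*(-6))/9 = -(-61 + 6)/9 = -⅑*(-55) = 55/9)
Z = -15048 (Z = 19*(-792) = -15048)
(k + l(-71, -82)) + Z = (18161 + 55/9) - 15048 = 163504/9 - 15048 = 28072/9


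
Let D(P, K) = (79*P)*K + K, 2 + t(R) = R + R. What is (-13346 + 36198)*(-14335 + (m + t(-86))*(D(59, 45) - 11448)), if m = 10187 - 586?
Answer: 42727657233548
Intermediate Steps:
t(R) = -2 + 2*R (t(R) = -2 + (R + R) = -2 + 2*R)
D(P, K) = K + 79*K*P (D(P, K) = 79*K*P + K = K + 79*K*P)
m = 9601
(-13346 + 36198)*(-14335 + (m + t(-86))*(D(59, 45) - 11448)) = (-13346 + 36198)*(-14335 + (9601 + (-2 + 2*(-86)))*(45*(1 + 79*59) - 11448)) = 22852*(-14335 + (9601 + (-2 - 172))*(45*(1 + 4661) - 11448)) = 22852*(-14335 + (9601 - 174)*(45*4662 - 11448)) = 22852*(-14335 + 9427*(209790 - 11448)) = 22852*(-14335 + 9427*198342) = 22852*(-14335 + 1869770034) = 22852*1869755699 = 42727657233548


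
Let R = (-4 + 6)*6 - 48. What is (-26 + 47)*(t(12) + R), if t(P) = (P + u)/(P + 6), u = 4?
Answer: -2212/3 ≈ -737.33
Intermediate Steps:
t(P) = (4 + P)/(6 + P) (t(P) = (P + 4)/(P + 6) = (4 + P)/(6 + P))
R = -36 (R = 2*6 - 48 = 12 - 48 = -36)
(-26 + 47)*(t(12) + R) = (-26 + 47)*((4 + 12)/(6 + 12) - 36) = 21*(16/18 - 36) = 21*((1/18)*16 - 36) = 21*(8/9 - 36) = 21*(-316/9) = -2212/3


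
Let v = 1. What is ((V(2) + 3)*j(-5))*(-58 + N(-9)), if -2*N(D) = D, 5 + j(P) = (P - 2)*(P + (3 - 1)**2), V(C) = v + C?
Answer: -642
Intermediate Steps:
V(C) = 1 + C
j(P) = -5 + (-2 + P)*(4 + P) (j(P) = -5 + (P - 2)*(P + (3 - 1)**2) = -5 + (-2 + P)*(P + 2**2) = -5 + (-2 + P)*(P + 4) = -5 + (-2 + P)*(4 + P))
N(D) = -D/2
((V(2) + 3)*j(-5))*(-58 + N(-9)) = (((1 + 2) + 3)*(-13 + (-5)**2 + 2*(-5)))*(-58 - 1/2*(-9)) = ((3 + 3)*(-13 + 25 - 10))*(-58 + 9/2) = (6*2)*(-107/2) = 12*(-107/2) = -642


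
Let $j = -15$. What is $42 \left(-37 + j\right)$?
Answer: $-2184$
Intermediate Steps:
$42 \left(-37 + j\right) = 42 \left(-37 - 15\right) = 42 \left(-52\right) = -2184$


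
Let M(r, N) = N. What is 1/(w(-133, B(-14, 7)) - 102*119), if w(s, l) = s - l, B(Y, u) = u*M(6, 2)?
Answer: -1/12285 ≈ -8.1400e-5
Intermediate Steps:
B(Y, u) = 2*u (B(Y, u) = u*2 = 2*u)
1/(w(-133, B(-14, 7)) - 102*119) = 1/((-133 - 2*7) - 102*119) = 1/((-133 - 1*14) - 12138) = 1/((-133 - 14) - 12138) = 1/(-147 - 12138) = 1/(-12285) = -1/12285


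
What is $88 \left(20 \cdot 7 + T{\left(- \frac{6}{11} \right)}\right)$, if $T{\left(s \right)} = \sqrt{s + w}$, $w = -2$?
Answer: $12320 + 16 i \sqrt{77} \approx 12320.0 + 140.4 i$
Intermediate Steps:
$T{\left(s \right)} = \sqrt{-2 + s}$ ($T{\left(s \right)} = \sqrt{s - 2} = \sqrt{-2 + s}$)
$88 \left(20 \cdot 7 + T{\left(- \frac{6}{11} \right)}\right) = 88 \left(20 \cdot 7 + \sqrt{-2 - \frac{6}{11}}\right) = 88 \left(140 + \sqrt{-2 - \frac{6}{11}}\right) = 88 \left(140 + \sqrt{- \frac{28}{11}}\right) = 88 \left(140 + \frac{2 i \sqrt{77}}{11}\right) = 12320 + 16 i \sqrt{77}$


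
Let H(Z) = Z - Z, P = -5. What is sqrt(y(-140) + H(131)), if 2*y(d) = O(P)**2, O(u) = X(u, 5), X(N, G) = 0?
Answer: 0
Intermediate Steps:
O(u) = 0
H(Z) = 0
y(d) = 0 (y(d) = (1/2)*0**2 = (1/2)*0 = 0)
sqrt(y(-140) + H(131)) = sqrt(0 + 0) = sqrt(0) = 0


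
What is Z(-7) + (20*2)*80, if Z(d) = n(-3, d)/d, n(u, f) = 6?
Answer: 22394/7 ≈ 3199.1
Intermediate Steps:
Z(d) = 6/d
Z(-7) + (20*2)*80 = 6/(-7) + (20*2)*80 = 6*(-1/7) + 40*80 = -6/7 + 3200 = 22394/7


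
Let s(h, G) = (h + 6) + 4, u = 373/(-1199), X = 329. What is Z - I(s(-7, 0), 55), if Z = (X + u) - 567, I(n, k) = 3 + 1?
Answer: -290531/1199 ≈ -242.31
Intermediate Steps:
u = -373/1199 (u = 373*(-1/1199) = -373/1199 ≈ -0.31109)
s(h, G) = 10 + h (s(h, G) = (6 + h) + 4 = 10 + h)
I(n, k) = 4
Z = -285735/1199 (Z = (329 - 373/1199) - 567 = 394098/1199 - 567 = -285735/1199 ≈ -238.31)
Z - I(s(-7, 0), 55) = -285735/1199 - 1*4 = -285735/1199 - 4 = -290531/1199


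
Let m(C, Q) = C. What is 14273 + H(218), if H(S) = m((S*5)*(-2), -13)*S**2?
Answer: -103588047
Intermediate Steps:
H(S) = -10*S**3 (H(S) = ((S*5)*(-2))*S**2 = ((5*S)*(-2))*S**2 = (-10*S)*S**2 = -10*S**3)
14273 + H(218) = 14273 - 10*218**3 = 14273 - 10*10360232 = 14273 - 103602320 = -103588047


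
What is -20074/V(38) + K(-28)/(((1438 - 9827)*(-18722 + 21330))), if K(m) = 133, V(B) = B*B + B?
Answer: -219594723497/16211977392 ≈ -13.545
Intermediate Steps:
V(B) = B + B**2 (V(B) = B**2 + B = B + B**2)
-20074/V(38) + K(-28)/(((1438 - 9827)*(-18722 + 21330))) = -20074*1/(38*(1 + 38)) + 133/(((1438 - 9827)*(-18722 + 21330))) = -20074/(38*39) + 133/((-8389*2608)) = -20074/1482 + 133/(-21878512) = -20074*1/1482 + 133*(-1/21878512) = -10037/741 - 133/21878512 = -219594723497/16211977392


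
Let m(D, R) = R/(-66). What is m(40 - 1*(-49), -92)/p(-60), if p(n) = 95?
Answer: 46/3135 ≈ 0.014673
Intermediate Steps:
m(D, R) = -R/66 (m(D, R) = R*(-1/66) = -R/66)
m(40 - 1*(-49), -92)/p(-60) = -1/66*(-92)/95 = (46/33)*(1/95) = 46/3135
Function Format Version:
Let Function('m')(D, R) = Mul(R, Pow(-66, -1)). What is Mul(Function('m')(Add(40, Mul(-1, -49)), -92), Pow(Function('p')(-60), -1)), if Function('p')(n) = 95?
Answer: Rational(46, 3135) ≈ 0.014673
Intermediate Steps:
Function('m')(D, R) = Mul(Rational(-1, 66), R) (Function('m')(D, R) = Mul(R, Rational(-1, 66)) = Mul(Rational(-1, 66), R))
Mul(Function('m')(Add(40, Mul(-1, -49)), -92), Pow(Function('p')(-60), -1)) = Mul(Mul(Rational(-1, 66), -92), Pow(95, -1)) = Mul(Rational(46, 33), Rational(1, 95)) = Rational(46, 3135)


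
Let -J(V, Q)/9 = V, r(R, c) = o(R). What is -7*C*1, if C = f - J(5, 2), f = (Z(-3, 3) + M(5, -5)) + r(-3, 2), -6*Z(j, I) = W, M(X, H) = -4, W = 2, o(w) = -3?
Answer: -791/3 ≈ -263.67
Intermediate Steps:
r(R, c) = -3
Z(j, I) = -⅓ (Z(j, I) = -⅙*2 = -⅓)
J(V, Q) = -9*V
f = -22/3 (f = (-⅓ - 4) - 3 = -13/3 - 3 = -22/3 ≈ -7.3333)
C = 113/3 (C = -22/3 - (-9)*5 = -22/3 - 1*(-45) = -22/3 + 45 = 113/3 ≈ 37.667)
-7*C*1 = -7*113/3*1 = -791/3*1 = -791/3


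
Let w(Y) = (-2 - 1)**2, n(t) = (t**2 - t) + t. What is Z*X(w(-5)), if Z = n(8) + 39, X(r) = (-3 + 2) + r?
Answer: 824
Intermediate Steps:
n(t) = t**2
w(Y) = 9 (w(Y) = (-3)**2 = 9)
X(r) = -1 + r
Z = 103 (Z = 8**2 + 39 = 64 + 39 = 103)
Z*X(w(-5)) = 103*(-1 + 9) = 103*8 = 824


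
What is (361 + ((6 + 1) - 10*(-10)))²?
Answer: 219024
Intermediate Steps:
(361 + ((6 + 1) - 10*(-10)))² = (361 + (7 + 100))² = (361 + 107)² = 468² = 219024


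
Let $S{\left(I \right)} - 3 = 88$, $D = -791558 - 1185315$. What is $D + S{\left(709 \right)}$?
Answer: $-1976782$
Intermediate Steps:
$D = -1976873$
$S{\left(I \right)} = 91$ ($S{\left(I \right)} = 3 + 88 = 91$)
$D + S{\left(709 \right)} = -1976873 + 91 = -1976782$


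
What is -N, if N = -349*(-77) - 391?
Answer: -26482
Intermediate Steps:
N = 26482 (N = 26873 - 391 = 26482)
-N = -1*26482 = -26482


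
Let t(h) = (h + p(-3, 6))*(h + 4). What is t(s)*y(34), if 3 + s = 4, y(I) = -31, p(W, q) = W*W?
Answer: -1550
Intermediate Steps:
p(W, q) = W**2
s = 1 (s = -3 + 4 = 1)
t(h) = (4 + h)*(9 + h) (t(h) = (h + (-3)**2)*(h + 4) = (h + 9)*(4 + h) = (9 + h)*(4 + h) = (4 + h)*(9 + h))
t(s)*y(34) = (36 + 1**2 + 13*1)*(-31) = (36 + 1 + 13)*(-31) = 50*(-31) = -1550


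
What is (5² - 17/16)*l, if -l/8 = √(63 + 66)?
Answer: -383*√129/2 ≈ -2175.0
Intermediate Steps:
l = -8*√129 (l = -8*√(63 + 66) = -8*√129 ≈ -90.863)
(5² - 17/16)*l = (5² - 17/16)*(-8*√129) = (25 - 17/16)*(-8*√129) = 383*(-8*√129)/16 = -383*√129/2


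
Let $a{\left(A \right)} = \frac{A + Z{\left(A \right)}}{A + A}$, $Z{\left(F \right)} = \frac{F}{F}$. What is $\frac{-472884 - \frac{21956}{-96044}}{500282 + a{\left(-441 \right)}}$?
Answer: $- \frac{5007295795635}{5297416838402} \approx -0.94523$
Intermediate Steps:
$Z{\left(F \right)} = 1$
$a{\left(A \right)} = \frac{1 + A}{2 A}$ ($a{\left(A \right)} = \frac{A + 1}{A + A} = \frac{1 + A}{2 A}$)
$\frac{-472884 - \frac{21956}{-96044}}{500282 + a{\left(-441 \right)}} = \frac{-472884 - \frac{21956}{-96044}}{500282 + \frac{1 - 441}{2 \left(-441\right)}} = \frac{-472884 - - \frac{5489}{24011}}{500282 + \frac{1}{2} \left(- \frac{1}{441}\right) \left(-440\right)} = \frac{-472884 + \frac{5489}{24011}}{500282 + \frac{220}{441}} = - \frac{11354412235}{24011 \cdot \frac{220624582}{441}} = \left(- \frac{11354412235}{24011}\right) \frac{441}{220624582} = - \frac{5007295795635}{5297416838402}$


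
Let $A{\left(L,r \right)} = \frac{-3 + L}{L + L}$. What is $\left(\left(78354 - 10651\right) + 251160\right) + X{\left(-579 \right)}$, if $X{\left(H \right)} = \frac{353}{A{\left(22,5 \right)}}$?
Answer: $\frac{6073929}{19} \approx 3.1968 \cdot 10^{5}$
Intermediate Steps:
$A{\left(L,r \right)} = \frac{-3 + L}{2 L}$
$X{\left(H \right)} = \frac{15532}{19}$ ($X{\left(H \right)} = \frac{353}{\frac{1}{2} \cdot \frac{1}{22} \left(-3 + 22\right)} = \frac{353}{\frac{1}{2} \cdot \frac{1}{22} \cdot 19} = \frac{353}{\frac{19}{44}} = 353 \cdot \frac{44}{19} = \frac{15532}{19}$)
$\left(\left(78354 - 10651\right) + 251160\right) + X{\left(-579 \right)} = \left(\left(78354 - 10651\right) + 251160\right) + \frac{15532}{19} = \left(67703 + 251160\right) + \frac{15532}{19} = 318863 + \frac{15532}{19} = \frac{6073929}{19}$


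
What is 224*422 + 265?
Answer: 94793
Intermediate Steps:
224*422 + 265 = 94528 + 265 = 94793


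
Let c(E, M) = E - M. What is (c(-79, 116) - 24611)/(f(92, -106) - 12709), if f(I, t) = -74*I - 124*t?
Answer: 24806/6373 ≈ 3.8924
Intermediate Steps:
f(I, t) = -124*t - 74*I
(c(-79, 116) - 24611)/(f(92, -106) - 12709) = ((-79 - 1*116) - 24611)/((-124*(-106) - 74*92) - 12709) = ((-79 - 116) - 24611)/((13144 - 6808) - 12709) = (-195 - 24611)/(6336 - 12709) = -24806/(-6373) = -24806*(-1/6373) = 24806/6373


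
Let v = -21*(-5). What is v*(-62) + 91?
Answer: -6419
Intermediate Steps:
v = 105
v*(-62) + 91 = 105*(-62) + 91 = -6510 + 91 = -6419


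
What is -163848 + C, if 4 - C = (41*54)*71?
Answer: -321038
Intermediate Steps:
C = -157190 (C = 4 - 41*54*71 = 4 - 2214*71 = 4 - 1*157194 = 4 - 157194 = -157190)
-163848 + C = -163848 - 157190 = -321038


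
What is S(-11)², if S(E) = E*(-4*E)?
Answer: 234256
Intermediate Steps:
S(E) = -4*E²
S(-11)² = (-4*(-11)²)² = (-4*121)² = (-484)² = 234256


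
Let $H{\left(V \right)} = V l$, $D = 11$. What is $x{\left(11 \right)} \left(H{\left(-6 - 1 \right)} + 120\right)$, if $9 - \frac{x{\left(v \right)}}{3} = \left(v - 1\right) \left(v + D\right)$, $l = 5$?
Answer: $-53805$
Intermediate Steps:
$H{\left(V \right)} = 5 V$ ($H{\left(V \right)} = V 5 = 5 V$)
$x{\left(v \right)} = 27 - 3 \left(-1 + v\right) \left(11 + v\right)$ ($x{\left(v \right)} = 27 - 3 \left(v - 1\right) \left(v + 11\right) = 27 - 3 \left(-1 + v\right) \left(11 + v\right)$)
$x{\left(11 \right)} \left(H{\left(-6 - 1 \right)} + 120\right) = \left(60 - 330 - 3 \cdot 11^{2}\right) \left(5 \left(-6 - 1\right) + 120\right) = \left(60 - 330 - 363\right) \left(5 \left(-7\right) + 120\right) = \left(60 - 330 - 363\right) \left(-35 + 120\right) = \left(-633\right) 85 = -53805$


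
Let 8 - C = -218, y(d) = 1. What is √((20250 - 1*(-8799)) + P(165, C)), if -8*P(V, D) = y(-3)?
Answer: √464782/4 ≈ 170.44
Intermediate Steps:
C = 226 (C = 8 - 1*(-218) = 8 + 218 = 226)
P(V, D) = -⅛ (P(V, D) = -⅛*1 = -⅛)
√((20250 - 1*(-8799)) + P(165, C)) = √((20250 - 1*(-8799)) - ⅛) = √((20250 + 8799) - ⅛) = √(29049 - ⅛) = √(232391/8) = √464782/4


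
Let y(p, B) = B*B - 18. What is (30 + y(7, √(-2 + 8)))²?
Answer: 324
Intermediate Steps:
y(p, B) = -18 + B² (y(p, B) = B² - 18 = -18 + B²)
(30 + y(7, √(-2 + 8)))² = (30 + (-18 + (√(-2 + 8))²))² = (30 + (-18 + (√6)²))² = (30 + (-18 + 6))² = (30 - 12)² = 18² = 324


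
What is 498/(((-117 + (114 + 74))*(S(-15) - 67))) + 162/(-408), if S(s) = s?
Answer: -95529/197948 ≈ -0.48260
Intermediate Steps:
498/(((-117 + (114 + 74))*(S(-15) - 67))) + 162/(-408) = 498/(((-117 + (114 + 74))*(-15 - 67))) + 162/(-408) = 498/(((-117 + 188)*(-82))) + 162*(-1/408) = 498/((71*(-82))) - 27/68 = 498/(-5822) - 27/68 = 498*(-1/5822) - 27/68 = -249/2911 - 27/68 = -95529/197948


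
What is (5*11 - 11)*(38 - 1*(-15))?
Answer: 2332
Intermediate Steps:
(5*11 - 11)*(38 - 1*(-15)) = (55 - 11)*(38 + 15) = 44*53 = 2332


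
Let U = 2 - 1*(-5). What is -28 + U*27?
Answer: 161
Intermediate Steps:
U = 7 (U = 2 + 5 = 7)
-28 + U*27 = -28 + 7*27 = -28 + 189 = 161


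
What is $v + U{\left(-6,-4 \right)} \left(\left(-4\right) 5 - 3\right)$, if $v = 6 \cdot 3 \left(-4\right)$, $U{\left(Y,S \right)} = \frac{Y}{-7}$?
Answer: $- \frac{642}{7} \approx -91.714$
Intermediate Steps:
$U{\left(Y,S \right)} = - \frac{Y}{7}$ ($U{\left(Y,S \right)} = Y \left(- \frac{1}{7}\right) = - \frac{Y}{7}$)
$v = -72$ ($v = 18 \left(-4\right) = -72$)
$v + U{\left(-6,-4 \right)} \left(\left(-4\right) 5 - 3\right) = -72 + \left(- \frac{1}{7}\right) \left(-6\right) \left(\left(-4\right) 5 - 3\right) = -72 + \frac{6 \left(-20 - 3\right)}{7} = -72 + \frac{6}{7} \left(-23\right) = -72 - \frac{138}{7} = - \frac{642}{7}$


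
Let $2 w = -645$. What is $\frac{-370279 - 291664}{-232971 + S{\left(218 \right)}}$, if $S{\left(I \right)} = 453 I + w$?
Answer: $\frac{1323886}{269079} \approx 4.9201$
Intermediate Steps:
$w = - \frac{645}{2}$ ($w = \frac{1}{2} \left(-645\right) = - \frac{645}{2} \approx -322.5$)
$S{\left(I \right)} = - \frac{645}{2} + 453 I$ ($S{\left(I \right)} = 453 I - \frac{645}{2} = - \frac{645}{2} + 453 I$)
$\frac{-370279 - 291664}{-232971 + S{\left(218 \right)}} = \frac{-370279 - 291664}{-232971 + \left(- \frac{645}{2} + 453 \cdot 218\right)} = - \frac{661943}{-232971 + \left(- \frac{645}{2} + 98754\right)} = - \frac{661943}{-232971 + \frac{196863}{2}} = - \frac{661943}{- \frac{269079}{2}} = \left(-661943\right) \left(- \frac{2}{269079}\right) = \frac{1323886}{269079}$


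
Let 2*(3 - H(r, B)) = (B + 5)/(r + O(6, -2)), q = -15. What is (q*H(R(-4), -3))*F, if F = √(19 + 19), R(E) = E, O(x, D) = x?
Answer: -75*√38/2 ≈ -231.17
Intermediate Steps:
H(r, B) = 3 - (5 + B)/(2*(6 + r)) (H(r, B) = 3 - (B + 5)/(2*(r + 6)) = 3 - (5 + B)/(2*(6 + r)))
F = √38 ≈ 6.1644
(q*H(R(-4), -3))*F = (-15*(31 - 1*(-3) + 6*(-4))/(2*(6 - 4)))*√38 = (-15*(31 + 3 - 24)/(2*2))*√38 = (-15*10/(2*2))*√38 = (-15*5/2)*√38 = -75*√38/2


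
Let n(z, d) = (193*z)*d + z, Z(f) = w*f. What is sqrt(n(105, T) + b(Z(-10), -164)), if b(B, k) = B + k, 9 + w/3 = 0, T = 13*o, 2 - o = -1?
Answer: sqrt(790546) ≈ 889.13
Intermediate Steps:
o = 3 (o = 2 - 1*(-1) = 2 + 1 = 3)
T = 39 (T = 13*3 = 39)
w = -27 (w = -27 + 3*0 = -27 + 0 = -27)
Z(f) = -27*f
n(z, d) = z + 193*d*z (n(z, d) = 193*d*z + z = z + 193*d*z)
sqrt(n(105, T) + b(Z(-10), -164)) = sqrt(105*(1 + 193*39) + (-27*(-10) - 164)) = sqrt(105*(1 + 7527) + (270 - 164)) = sqrt(105*7528 + 106) = sqrt(790440 + 106) = sqrt(790546)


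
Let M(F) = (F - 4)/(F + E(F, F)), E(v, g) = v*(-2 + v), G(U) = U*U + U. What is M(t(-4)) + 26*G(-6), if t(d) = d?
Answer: 3898/5 ≈ 779.60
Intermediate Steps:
G(U) = U + U² (G(U) = U² + U = U + U²)
M(F) = (-4 + F)/(F + F*(-2 + F)) (M(F) = (F - 4)/(F + F*(-2 + F)) = (-4 + F)/(F + F*(-2 + F)))
M(t(-4)) + 26*G(-6) = (-4 - 4)/((-4)*(-1 - 4)) + 26*(-6*(1 - 6)) = -¼*(-8)/(-5) + 26*(-6*(-5)) = -¼*(-⅕)*(-8) + 26*30 = -⅖ + 780 = 3898/5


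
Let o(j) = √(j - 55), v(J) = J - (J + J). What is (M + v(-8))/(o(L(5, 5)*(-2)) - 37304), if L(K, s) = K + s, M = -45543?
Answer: 1698637640/1391588491 + 227675*I*√3/1391588491 ≈ 1.2206 + 0.00028338*I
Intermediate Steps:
v(J) = -J (v(J) = J - 2*J = -J)
o(j) = √(-55 + j)
(M + v(-8))/(o(L(5, 5)*(-2)) - 37304) = (-45543 - 1*(-8))/(√(-55 + (5 + 5)*(-2)) - 37304) = (-45543 + 8)/(√(-55 + 10*(-2)) - 37304) = -45535/(√(-55 - 20) - 37304) = -45535/(√(-75) - 37304) = -45535/(5*I*√3 - 37304) = -45535/(-37304 + 5*I*√3)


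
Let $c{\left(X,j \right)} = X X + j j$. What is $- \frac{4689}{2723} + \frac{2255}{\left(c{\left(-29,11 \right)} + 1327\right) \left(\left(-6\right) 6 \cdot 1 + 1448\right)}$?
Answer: $- \frac{2164146641}{1257274452} \approx -1.7213$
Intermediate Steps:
$c{\left(X,j \right)} = X^{2} + j^{2}$
$- \frac{4689}{2723} + \frac{2255}{\left(c{\left(-29,11 \right)} + 1327\right) \left(\left(-6\right) 6 \cdot 1 + 1448\right)} = - \frac{4689}{2723} + \frac{2255}{\left(\left(\left(-29\right)^{2} + 11^{2}\right) + 1327\right) \left(\left(-6\right) 6 \cdot 1 + 1448\right)} = \left(-4689\right) \frac{1}{2723} + \frac{2255}{\left(\left(841 + 121\right) + 1327\right) \left(\left(-36\right) 1 + 1448\right)} = - \frac{4689}{2723} + \frac{2255}{\left(962 + 1327\right) \left(-36 + 1448\right)} = - \frac{4689}{2723} + \frac{2255}{2289 \cdot 1412} = - \frac{4689}{2723} + \frac{2255}{3232068} = - \frac{2164146641}{1257274452}$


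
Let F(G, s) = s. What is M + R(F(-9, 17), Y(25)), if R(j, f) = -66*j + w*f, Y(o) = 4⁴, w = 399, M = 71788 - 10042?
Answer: 162768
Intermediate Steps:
M = 61746
Y(o) = 256
R(j, f) = -66*j + 399*f
M + R(F(-9, 17), Y(25)) = 61746 + (-66*17 + 399*256) = 61746 + (-1122 + 102144) = 61746 + 101022 = 162768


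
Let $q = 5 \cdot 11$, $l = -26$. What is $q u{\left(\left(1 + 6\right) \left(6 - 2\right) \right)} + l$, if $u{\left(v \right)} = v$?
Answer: $1514$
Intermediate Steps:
$q = 55$
$q u{\left(\left(1 + 6\right) \left(6 - 2\right) \right)} + l = 55 \left(1 + 6\right) \left(6 - 2\right) - 26 = 55 \cdot 7 \cdot 4 - 26 = 55 \cdot 28 - 26 = 1540 - 26 = 1514$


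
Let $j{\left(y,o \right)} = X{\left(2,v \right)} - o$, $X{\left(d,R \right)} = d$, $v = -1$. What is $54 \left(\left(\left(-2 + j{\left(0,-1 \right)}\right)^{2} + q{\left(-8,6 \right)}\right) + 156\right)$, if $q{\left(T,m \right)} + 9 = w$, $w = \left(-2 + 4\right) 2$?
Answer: $8208$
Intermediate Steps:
$j{\left(y,o \right)} = 2 - o$
$w = 4$ ($w = 2 \cdot 2 = 4$)
$q{\left(T,m \right)} = -5$ ($q{\left(T,m \right)} = -9 + 4 = -5$)
$54 \left(\left(\left(-2 + j{\left(0,-1 \right)}\right)^{2} + q{\left(-8,6 \right)}\right) + 156\right) = 54 \left(\left(\left(-2 + \left(2 - -1\right)\right)^{2} - 5\right) + 156\right) = 54 \left(\left(\left(-2 + \left(2 + 1\right)\right)^{2} - 5\right) + 156\right) = 54 \left(\left(\left(-2 + 3\right)^{2} - 5\right) + 156\right) = 54 \left(\left(1^{2} - 5\right) + 156\right) = 54 \left(\left(1 - 5\right) + 156\right) = 54 \left(-4 + 156\right) = 54 \cdot 152 = 8208$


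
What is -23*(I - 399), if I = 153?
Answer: 5658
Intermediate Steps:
-23*(I - 399) = -23*(153 - 399) = -23*(-246) = 5658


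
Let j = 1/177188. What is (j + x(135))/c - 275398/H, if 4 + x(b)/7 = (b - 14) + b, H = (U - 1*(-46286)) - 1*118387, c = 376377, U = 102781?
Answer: -573642570391694/63938546501115 ≈ -8.9718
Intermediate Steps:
j = 1/177188 ≈ 5.6437e-6
H = 30680 (H = (102781 - 1*(-46286)) - 1*118387 = (102781 + 46286) - 118387 = 149067 - 118387 = 30680)
x(b) = -126 + 14*b (x(b) = -28 + 7*((b - 14) + b) = -28 + 7*((-14 + b) + b) = -28 + 7*(-14 + 2*b) = -28 + (-98 + 14*b) = -126 + 14*b)
(j + x(135))/c - 275398/H = (1/177188 + (-126 + 14*135))/376377 - 275398/30680 = (1/177188 + (-126 + 1890))*(1/376377) - 275398*1/30680 = (1/177188 + 1764)*(1/376377) - 137699/15340 = (312559633/177188)*(1/376377) - 137699/15340 = 312559633/66689487876 - 137699/15340 = -573642570391694/63938546501115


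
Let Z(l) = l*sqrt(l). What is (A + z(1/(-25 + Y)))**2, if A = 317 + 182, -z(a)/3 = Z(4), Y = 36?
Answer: 225625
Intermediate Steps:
Z(l) = l**(3/2)
z(a) = -24 (z(a) = -3*4**(3/2) = -3*8 = -24)
A = 499
(A + z(1/(-25 + Y)))**2 = (499 - 24)**2 = 475**2 = 225625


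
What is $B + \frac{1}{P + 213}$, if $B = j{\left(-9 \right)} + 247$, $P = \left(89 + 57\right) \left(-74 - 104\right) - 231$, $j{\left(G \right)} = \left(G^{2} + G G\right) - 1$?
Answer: $\frac{10610447}{26006} \approx 408.0$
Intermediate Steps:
$j{\left(G \right)} = -1 + 2 G^{2}$ ($j{\left(G \right)} = \left(G^{2} + G^{2}\right) - 1 = 2 G^{2} - 1 = -1 + 2 G^{2}$)
$P = -26219$ ($P = 146 \left(-178\right) - 231 = -25988 - 231 = -26219$)
$B = 408$ ($B = \left(-1 + 2 \left(-9\right)^{2}\right) + 247 = \left(-1 + 2 \cdot 81\right) + 247 = \left(-1 + 162\right) + 247 = 161 + 247 = 408$)
$B + \frac{1}{P + 213} = 408 + \frac{1}{-26219 + 213} = 408 + \frac{1}{-26006} = 408 - \frac{1}{26006} = \frac{10610447}{26006}$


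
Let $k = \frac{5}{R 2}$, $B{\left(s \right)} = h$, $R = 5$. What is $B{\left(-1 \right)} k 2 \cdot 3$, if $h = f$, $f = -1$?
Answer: $-3$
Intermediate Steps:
$h = -1$
$B{\left(s \right)} = -1$
$k = \frac{1}{2}$ ($k = \frac{5}{5 \cdot 2} = \frac{5}{10} = 5 \cdot \frac{1}{10} = \frac{1}{2} \approx 0.5$)
$B{\left(-1 \right)} k 2 \cdot 3 = - \frac{1}{2} \cdot 2 \cdot 3 = - 1 \cdot 3 = \left(-1\right) 3 = -3$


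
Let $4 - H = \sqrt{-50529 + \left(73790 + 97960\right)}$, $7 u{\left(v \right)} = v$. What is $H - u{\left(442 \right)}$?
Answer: $- \frac{414}{7} - 3 \sqrt{13469} \approx -407.31$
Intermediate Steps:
$u{\left(v \right)} = \frac{v}{7}$
$H = 4 - 3 \sqrt{13469}$ ($H = 4 - \sqrt{-50529 + \left(73790 + 97960\right)} = 4 - \sqrt{-50529 + 171750} = 4 - \sqrt{121221} = 4 - 3 \sqrt{13469} \approx -344.17$)
$H - u{\left(442 \right)} = \left(4 - 3 \sqrt{13469}\right) - \frac{1}{7} \cdot 442 = \left(4 - 3 \sqrt{13469}\right) - \frac{442}{7} = - \frac{414}{7} - 3 \sqrt{13469}$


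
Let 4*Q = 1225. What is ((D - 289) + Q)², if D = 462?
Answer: 3674889/16 ≈ 2.2968e+5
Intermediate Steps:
Q = 1225/4 (Q = (¼)*1225 = 1225/4 ≈ 306.25)
((D - 289) + Q)² = ((462 - 289) + 1225/4)² = (173 + 1225/4)² = (1917/4)² = 3674889/16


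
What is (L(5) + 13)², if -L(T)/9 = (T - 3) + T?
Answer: 2500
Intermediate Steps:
L(T) = 27 - 18*T (L(T) = -9*((T - 3) + T) = -9*((-3 + T) + T) = -9*(-3 + 2*T) = 27 - 18*T)
(L(5) + 13)² = ((27 - 18*5) + 13)² = ((27 - 90) + 13)² = (-63 + 13)² = (-50)² = 2500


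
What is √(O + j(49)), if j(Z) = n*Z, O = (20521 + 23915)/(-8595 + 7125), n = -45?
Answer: I*√2738155/35 ≈ 47.278*I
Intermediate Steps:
O = -1058/35 (O = 44436/(-1470) = 44436*(-1/1470) = -1058/35 ≈ -30.229)
j(Z) = -45*Z
√(O + j(49)) = √(-1058/35 - 45*49) = √(-1058/35 - 2205) = √(-78233/35) = I*√2738155/35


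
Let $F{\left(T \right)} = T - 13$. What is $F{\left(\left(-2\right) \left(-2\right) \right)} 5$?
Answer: $-45$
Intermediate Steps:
$F{\left(T \right)} = -13 + T$ ($F{\left(T \right)} = T - 13 = -13 + T$)
$F{\left(\left(-2\right) \left(-2\right) \right)} 5 = \left(-13 - -4\right) 5 = \left(-13 + 4\right) 5 = \left(-9\right) 5 = -45$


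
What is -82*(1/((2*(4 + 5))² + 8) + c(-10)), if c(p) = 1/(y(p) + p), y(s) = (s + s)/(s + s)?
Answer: 13243/1494 ≈ 8.8641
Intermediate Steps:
y(s) = 1 (y(s) = (2*s)/((2*s)) = (2*s)*(1/(2*s)) = 1)
c(p) = 1/(1 + p)
-82*(1/((2*(4 + 5))² + 8) + c(-10)) = -82*(1/((2*(4 + 5))² + 8) + 1/(1 - 10)) = -82*(1/((2*9)² + 8) + 1/(-9)) = -82*(1/(18² + 8) - ⅑) = -82*(1/(324 + 8) - ⅑) = -82*(1/332 - ⅑) = -82*(-323/2988) = 13243/1494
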